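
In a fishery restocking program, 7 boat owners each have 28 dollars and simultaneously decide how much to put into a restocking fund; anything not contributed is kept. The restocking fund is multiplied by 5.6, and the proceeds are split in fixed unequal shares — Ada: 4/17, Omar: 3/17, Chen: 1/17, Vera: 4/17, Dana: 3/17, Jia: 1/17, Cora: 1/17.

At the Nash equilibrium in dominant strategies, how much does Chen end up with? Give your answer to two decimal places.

Each unit j contributes comes back to j as 5.6 × (j's share), so j prefers to contribute only if that share exceeds 1/5.6 = 0.1786; otherwise keeping the unit dominates.
Ada and Vera are above the threshold, contributing 28 each; the remaining 5 contribute 0. Total contributed: 56.
Chen keeps 28 and receives 5.6 × 56 × 1/17 = 18.45 from the restocking fund, for a payoff of 46.45.

46.45 dollars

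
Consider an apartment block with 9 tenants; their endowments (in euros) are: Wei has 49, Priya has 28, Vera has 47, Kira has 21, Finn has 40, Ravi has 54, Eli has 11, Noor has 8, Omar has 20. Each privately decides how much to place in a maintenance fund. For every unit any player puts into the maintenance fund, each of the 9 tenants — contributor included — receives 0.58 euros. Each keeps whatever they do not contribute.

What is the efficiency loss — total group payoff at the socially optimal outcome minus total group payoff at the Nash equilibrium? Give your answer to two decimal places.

1173.16 euros

The private return per contributed unit is 0.58 < 1 for everyone, so the Nash equilibrium is zero contribution and the group total is Σ E_j = 49 + 28 + 47 + 21 + 40 + 54 + 11 + 8 + 20 = 278.
Each contributed unit returns 5.220 to the group, so the social optimum is full contribution by everyone: group total = 5.220 × 278 = 1451.16.
Efficiency loss = (5.220 − 1) × 278 = 1173.16.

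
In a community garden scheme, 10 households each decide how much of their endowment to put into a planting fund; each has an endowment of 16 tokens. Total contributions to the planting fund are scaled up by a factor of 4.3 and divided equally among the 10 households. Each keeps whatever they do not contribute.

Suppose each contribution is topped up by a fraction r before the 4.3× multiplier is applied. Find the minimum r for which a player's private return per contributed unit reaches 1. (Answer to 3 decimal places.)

With matching at rate r, one contributed unit becomes (1 + r) in the planting fund and returns 4.3 × (1 + r) / 10 to the contributor.
Setting this equal to 1: 1 + r = 10/4.3 = 2.3256.
So the minimum matching rate is r = 2.3256 − 1 = 1.326.

1.326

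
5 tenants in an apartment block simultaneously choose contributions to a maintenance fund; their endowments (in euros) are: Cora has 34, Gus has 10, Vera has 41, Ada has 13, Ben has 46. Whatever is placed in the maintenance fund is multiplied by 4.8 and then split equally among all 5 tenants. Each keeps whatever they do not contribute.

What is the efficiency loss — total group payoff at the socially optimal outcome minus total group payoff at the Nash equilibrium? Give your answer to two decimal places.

The private return per contributed unit is 4.8/5 = 0.9600 < 1 for every player regardless of endowment, so the Nash equilibrium is zero contribution and the group total is Σ E_j = 34 + 10 + 41 + 13 + 46 = 144.
Each contributed unit returns 4.800 to the group, so the social optimum is full contribution by everyone: group total = 4.800 × 144 = 691.20.
Efficiency loss = (4.800 − 1) × 144 = 547.20.

547.20 euros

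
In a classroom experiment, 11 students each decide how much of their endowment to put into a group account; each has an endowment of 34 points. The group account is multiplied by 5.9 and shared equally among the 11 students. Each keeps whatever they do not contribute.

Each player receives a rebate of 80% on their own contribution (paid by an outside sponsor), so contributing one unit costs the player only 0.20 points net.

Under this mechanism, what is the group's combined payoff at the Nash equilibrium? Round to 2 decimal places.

The effective private return per unit is now (5.9/11) / 0.20 = 2.6818 > 1, so every player's dominant strategy flips to full contribution.
At the Nash equilibrium everyone contributes 34. Group total payoff = 11 × (34 × 0.80 + 5.9 × 34) = 2505.80.

2505.80 points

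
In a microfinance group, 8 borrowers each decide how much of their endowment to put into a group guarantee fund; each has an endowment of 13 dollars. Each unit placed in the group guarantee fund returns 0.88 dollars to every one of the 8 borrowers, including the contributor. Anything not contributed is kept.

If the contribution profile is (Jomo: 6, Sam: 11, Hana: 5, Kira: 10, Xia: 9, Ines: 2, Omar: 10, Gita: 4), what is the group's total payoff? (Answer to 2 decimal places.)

Total contributed: 6 + 11 + 5 + 10 + 9 + 2 + 10 + 4 = 57; total kept: 8 × 13 − 57 = 47.
The group guarantee fund pays out 0.88 × 8 × 57 = 401.28 in aggregate.
Group total = 47 + 401.28 = 448.28.

448.28 dollars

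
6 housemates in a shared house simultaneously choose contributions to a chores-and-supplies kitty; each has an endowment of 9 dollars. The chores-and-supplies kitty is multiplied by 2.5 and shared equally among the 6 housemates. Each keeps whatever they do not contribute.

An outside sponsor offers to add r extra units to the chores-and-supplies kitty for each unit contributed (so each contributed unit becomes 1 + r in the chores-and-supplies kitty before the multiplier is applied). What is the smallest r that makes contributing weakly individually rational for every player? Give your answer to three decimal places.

1.400

With matching at rate r, one contributed unit becomes (1 + r) in the chores-and-supplies kitty and returns 2.5 × (1 + r) / 6 to the contributor.
Setting this equal to 1: 1 + r = 6/2.5 = 2.4000.
So the minimum matching rate is r = 2.4000 − 1 = 1.400.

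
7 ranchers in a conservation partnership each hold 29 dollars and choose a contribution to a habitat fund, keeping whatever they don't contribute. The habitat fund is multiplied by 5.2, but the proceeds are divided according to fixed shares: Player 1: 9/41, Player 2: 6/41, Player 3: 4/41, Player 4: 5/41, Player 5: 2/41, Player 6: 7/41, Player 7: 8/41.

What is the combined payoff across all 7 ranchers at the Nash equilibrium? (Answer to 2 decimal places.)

446.60 dollars

For player j, contributing a unit is worthwhile iff 5.2 × (j's share) ≥ 1, i.e. iff j's share is at least 0.1923.
The shares above 0.1923 belong to Player 1 and Player 7, contributing 29 each; the remaining 5 contribute 0. Total contributed: 58.
The habitat fund pays out 5.2 × 58 = 301.60 in total (split across the unequal shares, but the aggregate is all that matters for the group sum).
The 5 free-riders keep 29 each, adding 145. Group total = 145 + 301.60 = 446.60.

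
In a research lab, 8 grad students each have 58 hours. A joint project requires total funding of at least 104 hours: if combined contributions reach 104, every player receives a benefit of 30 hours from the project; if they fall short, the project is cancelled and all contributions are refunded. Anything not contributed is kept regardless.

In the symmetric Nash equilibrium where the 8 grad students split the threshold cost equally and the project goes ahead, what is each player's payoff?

Equal share of the threshold: 104/8 = 13.
At this profile no one gains by cutting their contribution: any cut drops the total below 104, the project is cancelled, contributions are refunded, and the deviator ends with 58, which is less than 58 − 13 + 30 = 75. Contributing more than 13 just wastes the excess. So contributing exactly 13 is a best response.
Each player's payoff: 58 − 13 + 30 = 75.

75 hours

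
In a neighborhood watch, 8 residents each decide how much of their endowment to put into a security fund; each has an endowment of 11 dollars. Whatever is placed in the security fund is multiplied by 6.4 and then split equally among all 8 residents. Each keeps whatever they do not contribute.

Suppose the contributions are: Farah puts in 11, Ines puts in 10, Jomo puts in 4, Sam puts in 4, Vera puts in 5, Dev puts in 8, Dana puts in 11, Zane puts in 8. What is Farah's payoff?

48.80 dollars

Total contributed: 11 + 10 + 4 + 4 + 5 + 8 + 11 + 8 = 61.
Each receives 6.4 × 61 / 8 = 48.80 from the security fund.
Farah keeps 11 − 11 = 0, so Farah's payoff is 0 + 48.80 = 48.80.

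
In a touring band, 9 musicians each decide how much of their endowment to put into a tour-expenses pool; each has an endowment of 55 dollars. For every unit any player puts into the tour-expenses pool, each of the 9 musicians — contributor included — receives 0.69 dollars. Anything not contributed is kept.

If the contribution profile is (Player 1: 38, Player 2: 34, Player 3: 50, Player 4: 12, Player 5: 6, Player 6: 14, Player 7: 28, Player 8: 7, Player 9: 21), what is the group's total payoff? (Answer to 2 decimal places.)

Total contributed: 38 + 34 + 50 + 12 + 6 + 14 + 28 + 7 + 21 = 210; total kept: 9 × 55 − 210 = 285.
The tour-expenses pool pays out 0.69 × 9 × 210 = 1304.10 in aggregate.
Group total = 285 + 1304.10 = 1589.10.

1589.10 dollars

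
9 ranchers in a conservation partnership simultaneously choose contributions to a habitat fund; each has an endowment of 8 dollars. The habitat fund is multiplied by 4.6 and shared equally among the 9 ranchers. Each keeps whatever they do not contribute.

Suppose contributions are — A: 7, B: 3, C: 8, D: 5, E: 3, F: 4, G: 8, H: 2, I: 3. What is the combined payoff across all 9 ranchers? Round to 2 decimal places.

226.80 dollars

Total contributed: 7 + 3 + 8 + 5 + 3 + 4 + 8 + 2 + 3 = 43; total kept: 9 × 8 − 43 = 29.
The habitat fund pays out 4.6 × 43 = 197.80 in aggregate.
Group total = 29 + 197.80 = 226.80.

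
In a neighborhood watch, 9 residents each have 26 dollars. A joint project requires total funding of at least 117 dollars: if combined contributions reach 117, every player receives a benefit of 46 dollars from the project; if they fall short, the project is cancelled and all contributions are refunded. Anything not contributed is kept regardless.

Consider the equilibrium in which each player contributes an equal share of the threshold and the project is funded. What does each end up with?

59 dollars

Equal share of the threshold: 117/9 = 13.
At this profile no one gains by cutting their contribution: any cut drops the total below 117, the project is cancelled, contributions are refunded, and the deviator ends with 26, which is less than 26 − 13 + 46 = 59. Contributing more than 13 just wastes the excess. So contributing exactly 13 is a best response.
Each player's payoff: 26 − 13 + 46 = 59.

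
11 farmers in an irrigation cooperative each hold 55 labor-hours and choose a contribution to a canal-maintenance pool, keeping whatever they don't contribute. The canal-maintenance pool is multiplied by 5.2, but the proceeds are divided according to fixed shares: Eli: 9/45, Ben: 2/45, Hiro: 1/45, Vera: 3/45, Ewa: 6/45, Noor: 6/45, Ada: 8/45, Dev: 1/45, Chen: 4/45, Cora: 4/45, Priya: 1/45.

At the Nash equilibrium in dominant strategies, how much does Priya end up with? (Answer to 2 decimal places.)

61.36 labor-hours

A player with share s gets back 5.2·s per unit contributed, so full contribution is dominant for anyone with s > 1/5.2 = 0.1923 and zero contribution is dominant for anyone below.
Only Eli (9/45) clears that bar, contributing 55; the remaining 10 contribute 0. Total contributed: 55.
Priya keeps 55 and receives 5.2 × 55 × 1/45 = 6.36 from the canal-maintenance pool, for a payoff of 61.36.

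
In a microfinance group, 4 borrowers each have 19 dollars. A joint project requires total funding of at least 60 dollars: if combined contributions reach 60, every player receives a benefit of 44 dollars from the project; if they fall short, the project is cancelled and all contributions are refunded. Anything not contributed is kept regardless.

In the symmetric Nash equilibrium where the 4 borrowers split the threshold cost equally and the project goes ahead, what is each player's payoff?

48 dollars

Equal share of the threshold: 60/4 = 15.
At this profile no one gains by cutting their contribution: any cut drops the total below 60, the project is cancelled, contributions are refunded, and the deviator ends with 19, which is less than 19 − 15 + 44 = 48. Contributing more than 15 just wastes the excess. So contributing exactly 15 is a best response.
Each player's payoff: 19 − 15 + 44 = 48.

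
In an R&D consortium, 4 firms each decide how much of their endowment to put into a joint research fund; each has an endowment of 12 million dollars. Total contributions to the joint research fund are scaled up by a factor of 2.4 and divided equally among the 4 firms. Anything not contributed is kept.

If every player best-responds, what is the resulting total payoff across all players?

Each contributed unit returns 2.4/4 = 0.6000 to its contributor — below 1 — so contributing 0 is dominant for every player. At the Nash equilibrium everyone keeps their 12, and the group total is 4 × 12 = 48.

48.00 million dollars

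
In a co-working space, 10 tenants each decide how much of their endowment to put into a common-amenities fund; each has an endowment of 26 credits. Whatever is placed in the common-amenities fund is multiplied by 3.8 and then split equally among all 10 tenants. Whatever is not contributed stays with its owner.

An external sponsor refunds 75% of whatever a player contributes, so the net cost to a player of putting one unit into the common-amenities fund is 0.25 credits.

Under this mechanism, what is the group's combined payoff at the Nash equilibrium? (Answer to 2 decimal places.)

1183.00 credits

The effective private return per unit is now (3.8/10) / 0.25 = 1.5200 > 1, so every player's dominant strategy flips to full contribution.
At the Nash equilibrium everyone contributes 26. Group total payoff = 10 × (26 × 0.75 + 3.8 × 26) = 1183.00.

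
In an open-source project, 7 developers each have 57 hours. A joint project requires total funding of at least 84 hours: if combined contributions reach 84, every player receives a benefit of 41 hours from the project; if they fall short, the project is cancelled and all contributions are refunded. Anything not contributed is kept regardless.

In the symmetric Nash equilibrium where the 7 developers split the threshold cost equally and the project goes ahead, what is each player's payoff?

Equal share of the threshold: 84/7 = 12.
At this profile no one gains by cutting their contribution: any cut drops the total below 84, the project is cancelled, contributions are refunded, and the deviator ends with 57, which is less than 57 − 12 + 41 = 86. Contributing more than 12 just wastes the excess. So contributing exactly 12 is a best response.
Each player's payoff: 57 − 12 + 41 = 86.

86 hours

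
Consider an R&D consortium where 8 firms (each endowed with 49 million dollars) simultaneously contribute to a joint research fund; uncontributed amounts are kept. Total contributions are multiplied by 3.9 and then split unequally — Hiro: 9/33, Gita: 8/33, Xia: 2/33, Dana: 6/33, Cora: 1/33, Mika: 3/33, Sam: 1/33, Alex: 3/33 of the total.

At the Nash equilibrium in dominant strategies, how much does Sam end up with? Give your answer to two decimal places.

Player j's private return per contributed unit is 3.9 × (j's share). Contributing is weakly dominant for j when that share is at least 1/3.9 = 0.2564, and contributing 0 is dominant otherwise.
The only share above 0.2564 is Hiro's 9/33, contributing 49; the remaining 7 contribute 0. Total contributed: 49.
Sam keeps 49 and receives 3.9 × 49 × 1/33 = 5.79 from the joint research fund, for a payoff of 54.79.

54.79 million dollars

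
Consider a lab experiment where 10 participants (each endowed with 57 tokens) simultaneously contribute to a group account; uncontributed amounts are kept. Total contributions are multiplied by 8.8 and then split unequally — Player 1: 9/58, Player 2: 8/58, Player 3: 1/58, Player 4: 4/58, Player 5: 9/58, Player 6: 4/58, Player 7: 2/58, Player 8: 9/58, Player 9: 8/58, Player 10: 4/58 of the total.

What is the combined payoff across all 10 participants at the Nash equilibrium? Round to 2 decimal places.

2793.00 tokens

Each unit j contributes comes back to j as 8.8 × (j's share), so j prefers to contribute only if that share exceeds 1/8.8 = 0.1136; otherwise keeping the unit dominates.
Player 1, Player 2, Player 5, Player 8 and Player 9 clear that bar, contributing 57 each; the remaining 5 contribute 0. Total contributed: 285.
The group account pays out 8.8 × 285 = 2508.00 in total (split across the unequal shares, but the aggregate is all that matters for the group sum).
The 5 free-riders keep 57 each, adding 285. Group total = 285 + 2508.00 = 2793.00.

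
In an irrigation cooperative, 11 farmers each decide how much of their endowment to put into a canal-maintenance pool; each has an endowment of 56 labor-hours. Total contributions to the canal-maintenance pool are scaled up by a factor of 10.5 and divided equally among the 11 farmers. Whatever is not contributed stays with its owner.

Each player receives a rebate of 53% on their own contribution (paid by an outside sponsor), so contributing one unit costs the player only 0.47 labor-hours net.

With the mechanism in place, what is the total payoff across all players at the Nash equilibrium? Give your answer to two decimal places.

6794.48 labor-hours

The effective private return per unit is now (10.5/11) / 0.47 = 2.0309 > 1, so every player's dominant strategy flips to full contribution.
At the Nash equilibrium everyone contributes 56. Group total payoff = 11 × (56 × 0.53 + 10.5 × 56) = 6794.48.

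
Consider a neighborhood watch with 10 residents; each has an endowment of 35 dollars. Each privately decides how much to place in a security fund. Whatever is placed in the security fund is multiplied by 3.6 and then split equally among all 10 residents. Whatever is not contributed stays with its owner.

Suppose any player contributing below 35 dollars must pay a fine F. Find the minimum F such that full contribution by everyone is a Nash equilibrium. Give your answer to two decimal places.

Given the others contribute fully, the best deviation is to contribute 0 (any partial contribution still incurs the fine and gives up units whose private return 0.3600 is below 1).
Deviating from 35 to 0 saves 35 dollars but forfeits the deviator's share of the drop in the security fund: 3.6/10 × 35 = 12.60.
So the deviation gain is 35 − 12.60 = 22.40, and the fine must be at least 22.40 dollars to wipe it out.

22.40 dollars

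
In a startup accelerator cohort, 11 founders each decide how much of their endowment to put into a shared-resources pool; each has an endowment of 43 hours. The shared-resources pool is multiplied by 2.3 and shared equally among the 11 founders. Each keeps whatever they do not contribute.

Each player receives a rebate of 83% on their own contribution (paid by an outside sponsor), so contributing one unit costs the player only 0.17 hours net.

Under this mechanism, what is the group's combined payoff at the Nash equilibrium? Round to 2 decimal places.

1480.49 hours

The effective private return per unit is now (2.3/11) / 0.17 = 1.2299 > 1, so every player's dominant strategy flips to full contribution.
At the Nash equilibrium everyone contributes 43. Group total payoff = 11 × (43 × 0.83 + 2.3 × 43) = 1480.49.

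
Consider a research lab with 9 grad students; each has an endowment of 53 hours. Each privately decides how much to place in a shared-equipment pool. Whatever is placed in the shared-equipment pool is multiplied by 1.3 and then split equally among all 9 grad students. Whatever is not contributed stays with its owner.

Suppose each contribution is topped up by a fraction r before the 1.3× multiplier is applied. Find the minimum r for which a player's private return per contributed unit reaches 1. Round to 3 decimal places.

5.923

With matching at rate r, one contributed unit becomes (1 + r) in the shared-equipment pool and returns 1.3 × (1 + r) / 9 to the contributor.
Setting this equal to 1: 1 + r = 9/1.3 = 6.9231.
So the minimum matching rate is r = 6.9231 − 1 = 5.923.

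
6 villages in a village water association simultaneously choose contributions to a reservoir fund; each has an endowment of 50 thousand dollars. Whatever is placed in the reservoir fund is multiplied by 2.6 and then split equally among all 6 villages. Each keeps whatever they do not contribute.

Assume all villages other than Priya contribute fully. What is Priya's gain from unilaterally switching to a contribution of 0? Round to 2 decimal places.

28.33 thousand dollars

Switching from a contribution of 50 to 0 lets Priya keep an extra 50 thousand dollars, but lowers the reservoir fund by 50, which costs Priya their own share of that drop: 2.6/6 × 50 = 21.67.
Net gain = 50 − 21.67 = 28.33. The private return per contributed unit (0.4333) is below 1, so free-riding is indeed the best response regardless of what the others do.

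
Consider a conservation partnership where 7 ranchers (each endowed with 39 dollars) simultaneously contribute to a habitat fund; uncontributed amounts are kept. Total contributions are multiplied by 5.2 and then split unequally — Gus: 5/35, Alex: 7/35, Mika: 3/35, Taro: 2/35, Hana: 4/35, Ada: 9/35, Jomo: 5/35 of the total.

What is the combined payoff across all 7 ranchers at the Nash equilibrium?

600.60 dollars

Player j's private return per contributed unit is 5.2 × (j's share). Contributing is weakly dominant for j when that share is at least 1/5.2 = 0.1923, and contributing 0 is dominant otherwise.
Alex and Ada are above the threshold, contributing 39 each; the remaining 5 contribute 0. Total contributed: 78.
The habitat fund pays out 5.2 × 78 = 405.60 in total (split across the unequal shares, but the aggregate is all that matters for the group sum).
The 5 free-riders keep 39 each, adding 195. Group total = 195 + 405.60 = 600.60.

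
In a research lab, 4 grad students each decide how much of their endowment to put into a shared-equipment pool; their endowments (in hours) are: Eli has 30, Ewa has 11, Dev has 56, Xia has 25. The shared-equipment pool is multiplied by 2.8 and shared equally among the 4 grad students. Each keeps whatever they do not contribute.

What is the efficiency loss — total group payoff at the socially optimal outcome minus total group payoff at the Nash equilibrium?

The private return per contributed unit is 2.8/4 = 0.7000 < 1 for every player regardless of endowment, so the Nash equilibrium is zero contribution and the group total is Σ E_j = 30 + 11 + 56 + 25 = 122.
Each contributed unit returns 2.800 to the group, so the social optimum is full contribution by everyone: group total = 2.800 × 122 = 341.60.
Efficiency loss = (2.800 − 1) × 122 = 219.60.

219.60 hours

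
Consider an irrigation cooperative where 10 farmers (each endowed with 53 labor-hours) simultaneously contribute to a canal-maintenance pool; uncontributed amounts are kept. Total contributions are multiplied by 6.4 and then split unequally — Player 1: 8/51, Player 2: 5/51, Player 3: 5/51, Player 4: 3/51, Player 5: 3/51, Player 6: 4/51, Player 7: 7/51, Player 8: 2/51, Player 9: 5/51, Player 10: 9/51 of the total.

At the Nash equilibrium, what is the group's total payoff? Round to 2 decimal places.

1102.40 labor-hours

A player with share s gets back 6.4·s per unit contributed, so full contribution is dominant for anyone with s > 1/6.4 = 0.1563 and zero contribution is dominant for anyone below.
Player 1 and Player 10 clear that bar, contributing 53 each; the remaining 8 contribute 0. Total contributed: 106.
The canal-maintenance pool pays out 6.4 × 106 = 678.40 in total (split across the unequal shares, but the aggregate is all that matters for the group sum).
The 8 free-riders keep 53 each, adding 424. Group total = 424 + 678.40 = 1102.40.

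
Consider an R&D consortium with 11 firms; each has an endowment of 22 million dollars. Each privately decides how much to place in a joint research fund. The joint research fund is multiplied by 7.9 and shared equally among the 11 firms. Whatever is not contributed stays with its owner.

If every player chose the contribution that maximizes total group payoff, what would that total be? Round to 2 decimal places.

1911.80 million dollars

Each contributed unit returns 7.900 to the group as a whole (0.7182 to each of 11 players), which exceeds 1, so the social optimum is full contribution: group total = 7.900 × 242 = 1911.80.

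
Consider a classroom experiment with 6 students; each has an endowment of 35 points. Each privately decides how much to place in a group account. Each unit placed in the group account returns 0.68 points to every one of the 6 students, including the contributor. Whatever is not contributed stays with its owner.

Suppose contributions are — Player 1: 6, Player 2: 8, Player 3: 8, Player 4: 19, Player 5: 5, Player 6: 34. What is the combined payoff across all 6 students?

456.40 points

Total contributed: 6 + 8 + 8 + 19 + 5 + 34 = 80; total kept: 6 × 35 − 80 = 130.
The group account pays out 0.68 × 6 × 80 = 326.40 in aggregate.
Group total = 130 + 326.40 = 456.40.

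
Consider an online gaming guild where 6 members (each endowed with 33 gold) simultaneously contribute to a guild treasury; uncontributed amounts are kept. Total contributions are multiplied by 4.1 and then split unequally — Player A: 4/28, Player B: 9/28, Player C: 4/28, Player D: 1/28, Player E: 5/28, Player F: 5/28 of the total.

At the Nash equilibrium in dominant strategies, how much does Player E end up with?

57.16 gold

Each unit j contributes comes back to j as 4.1 × (j's share), so j prefers to contribute only if that share exceeds 1/4.1 = 0.2439; otherwise keeping the unit dominates.
The only share above 0.2439 is Player B's 9/28, contributing 33; the remaining 5 contribute 0. Total contributed: 33.
Player E keeps 33 and receives 4.1 × 33 × 5/28 = 24.16 from the guild treasury, for a payoff of 57.16.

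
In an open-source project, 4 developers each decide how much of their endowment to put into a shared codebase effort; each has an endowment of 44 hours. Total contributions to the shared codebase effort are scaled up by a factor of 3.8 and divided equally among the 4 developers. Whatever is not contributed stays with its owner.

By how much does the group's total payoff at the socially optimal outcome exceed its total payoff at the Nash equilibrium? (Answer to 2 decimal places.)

Each contributed unit returns 3.8/4 = 0.9500 to its contributor — below 1 — so contributing 0 is dominant for every player. At the Nash equilibrium everyone keeps their 44, and the group total is 4 × 44 = 176.
Each contributed unit returns 3.800 to the group as a whole (0.9500 to each of 4 players), which exceeds 1, so the social optimum is full contribution: group total = 3.800 × 176 = 668.80.
Efficiency loss = 668.80 − 176 = 492.80.

492.80 hours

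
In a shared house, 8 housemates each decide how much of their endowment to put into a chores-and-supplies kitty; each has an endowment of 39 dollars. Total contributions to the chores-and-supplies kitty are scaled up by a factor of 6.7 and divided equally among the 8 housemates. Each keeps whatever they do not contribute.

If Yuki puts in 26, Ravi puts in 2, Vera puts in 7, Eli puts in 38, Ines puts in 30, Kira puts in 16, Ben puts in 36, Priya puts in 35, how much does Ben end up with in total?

Total contributed: 26 + 2 + 7 + 38 + 30 + 16 + 36 + 35 = 190.
Each receives 6.7 × 190 / 8 = 159.13 from the chores-and-supplies kitty.
Ben keeps 39 − 36 = 3, so Ben's payoff is 3 + 159.13 = 162.13.

162.13 dollars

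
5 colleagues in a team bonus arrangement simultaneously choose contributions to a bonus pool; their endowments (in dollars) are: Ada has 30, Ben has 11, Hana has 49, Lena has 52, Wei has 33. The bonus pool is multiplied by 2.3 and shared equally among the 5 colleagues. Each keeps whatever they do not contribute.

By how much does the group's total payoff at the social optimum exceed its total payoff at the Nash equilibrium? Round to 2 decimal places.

The private return per contributed unit is 2.3/5 = 0.4600 < 1 for every player regardless of endowment, so the Nash equilibrium is zero contribution and the group total is Σ E_j = 30 + 11 + 49 + 52 + 33 = 175.
Each contributed unit returns 2.300 to the group, so the social optimum is full contribution by everyone: group total = 2.300 × 175 = 402.50.
Efficiency loss = (2.300 − 1) × 175 = 227.50.

227.50 dollars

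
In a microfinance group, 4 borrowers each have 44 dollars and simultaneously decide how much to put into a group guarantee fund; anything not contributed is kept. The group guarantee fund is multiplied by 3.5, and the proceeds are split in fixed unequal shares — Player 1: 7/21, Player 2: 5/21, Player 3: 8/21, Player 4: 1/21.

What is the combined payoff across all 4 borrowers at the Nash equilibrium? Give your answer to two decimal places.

396.00 dollars

Player j's private return per contributed unit is 3.5 × (j's share). Contributing is weakly dominant for j when that share is at least 1/3.5 = 0.2857, and contributing 0 is dominant otherwise.
Player 1 and Player 3 clear that bar, contributing 44 each; the remaining 2 contribute 0. Total contributed: 88.
The group guarantee fund pays out 3.5 × 88 = 308.00 in total (split across the unequal shares, but the aggregate is all that matters for the group sum).
The 2 free-riders keep 44 each, adding 88. Group total = 88 + 308.00 = 396.00.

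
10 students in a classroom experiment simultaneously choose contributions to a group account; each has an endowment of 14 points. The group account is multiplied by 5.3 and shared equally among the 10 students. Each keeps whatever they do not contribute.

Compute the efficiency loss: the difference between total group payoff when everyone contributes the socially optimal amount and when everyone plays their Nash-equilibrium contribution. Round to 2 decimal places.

Each contributed unit returns 5.3/10 = 0.5300 to its contributor — below 1 — so contributing 0 is dominant for every player. At the Nash equilibrium everyone keeps their 14, and the group total is 10 × 14 = 140.
Each contributed unit returns 5.300 to the group as a whole (0.5300 to each of 10 players), which exceeds 1, so the social optimum is full contribution: group total = 5.300 × 140 = 742.00.
Efficiency loss = 742.00 − 140 = 602.00.

602.00 points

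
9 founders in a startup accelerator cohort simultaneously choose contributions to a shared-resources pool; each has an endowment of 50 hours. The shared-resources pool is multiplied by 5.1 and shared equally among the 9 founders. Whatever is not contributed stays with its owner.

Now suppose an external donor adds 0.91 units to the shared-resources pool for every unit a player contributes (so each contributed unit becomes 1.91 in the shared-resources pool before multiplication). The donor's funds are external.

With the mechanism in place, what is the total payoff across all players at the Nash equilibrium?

4383.45 hours

Under the mechanism each unit contributed yields 5.1 × 1.91 / 9 = 1.0823 back to its contributor per unit of net cost, which exceeds 1, making full contribution the dominant choice for everyone.
At the Nash equilibrium everyone contributes 50. Group total payoff = 5.1 × 1.91 × 450 = 4383.45.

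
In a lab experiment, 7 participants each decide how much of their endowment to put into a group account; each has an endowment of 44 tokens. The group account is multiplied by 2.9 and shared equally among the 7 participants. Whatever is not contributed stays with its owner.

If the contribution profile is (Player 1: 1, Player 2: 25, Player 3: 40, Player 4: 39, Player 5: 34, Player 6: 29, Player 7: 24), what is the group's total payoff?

672.80 tokens

Total contributed: 1 + 25 + 40 + 39 + 34 + 29 + 24 = 192; total kept: 7 × 44 − 192 = 116.
The group account pays out 2.9 × 192 = 556.80 in aggregate.
Group total = 116 + 556.80 = 672.80.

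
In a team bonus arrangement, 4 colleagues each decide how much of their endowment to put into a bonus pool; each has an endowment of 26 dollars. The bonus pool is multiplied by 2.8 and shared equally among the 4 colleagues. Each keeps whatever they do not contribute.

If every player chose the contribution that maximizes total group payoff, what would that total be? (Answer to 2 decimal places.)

291.20 dollars

Each contributed unit returns 2.800 to the group as a whole (0.7000 to each of 4 players), which exceeds 1, so the social optimum is full contribution: group total = 2.800 × 104 = 291.20.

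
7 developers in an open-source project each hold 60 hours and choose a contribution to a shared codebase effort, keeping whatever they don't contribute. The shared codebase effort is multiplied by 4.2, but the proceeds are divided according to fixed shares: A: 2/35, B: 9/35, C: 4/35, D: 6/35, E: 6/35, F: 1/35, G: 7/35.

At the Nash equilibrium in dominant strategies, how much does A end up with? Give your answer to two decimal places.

74.40 hours

For player j, contributing a unit is worthwhile iff 4.2 × (j's share) ≥ 1, i.e. iff j's share is at least 0.2381.
Only B (9/35) clears that bar, contributing 60; the remaining 6 contribute 0. Total contributed: 60.
A keeps 60 and receives 4.2 × 60 × 2/35 = 14.40 from the shared codebase effort, for a payoff of 74.40.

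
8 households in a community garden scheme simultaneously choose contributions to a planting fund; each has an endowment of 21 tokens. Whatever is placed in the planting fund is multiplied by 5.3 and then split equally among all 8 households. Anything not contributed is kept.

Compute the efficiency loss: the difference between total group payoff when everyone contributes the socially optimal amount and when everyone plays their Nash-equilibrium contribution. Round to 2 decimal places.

Each contributed unit returns 5.3/8 = 0.6625 to its contributor — below 1 — so contributing 0 is dominant for every player. At the Nash equilibrium everyone keeps their 21, and the group total is 8 × 21 = 168.
Each contributed unit returns 5.300 to the group as a whole (0.6625 to each of 8 players), which exceeds 1, so the social optimum is full contribution: group total = 5.300 × 168 = 890.40.
Efficiency loss = 890.40 − 168 = 722.40.

722.40 tokens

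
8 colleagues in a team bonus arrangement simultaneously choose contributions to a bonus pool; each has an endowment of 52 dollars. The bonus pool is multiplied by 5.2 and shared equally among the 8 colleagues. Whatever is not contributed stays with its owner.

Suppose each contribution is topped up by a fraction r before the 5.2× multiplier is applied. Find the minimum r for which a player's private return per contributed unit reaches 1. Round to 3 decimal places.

0.538

With matching at rate r, one contributed unit becomes (1 + r) in the bonus pool and returns 5.2 × (1 + r) / 8 to the contributor.
Setting this equal to 1: 1 + r = 8/5.2 = 1.5385.
So the minimum matching rate is r = 1.5385 − 1 = 0.538.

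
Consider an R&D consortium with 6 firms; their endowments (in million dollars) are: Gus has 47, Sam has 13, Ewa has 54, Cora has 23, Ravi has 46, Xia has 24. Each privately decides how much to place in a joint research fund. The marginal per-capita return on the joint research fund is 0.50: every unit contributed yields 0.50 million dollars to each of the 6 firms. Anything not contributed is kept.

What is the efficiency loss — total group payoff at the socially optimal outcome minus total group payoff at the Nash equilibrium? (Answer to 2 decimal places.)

The private return per contributed unit is 0.50 < 1 for everyone, so the Nash equilibrium is zero contribution and the group total is Σ E_j = 47 + 13 + 54 + 23 + 46 + 24 = 207.
Each contributed unit returns 3.000 to the group, so the social optimum is full contribution by everyone: group total = 3.000 × 207 = 621.00.
Efficiency loss = (3.000 − 1) × 207 = 414.00.

414.00 million dollars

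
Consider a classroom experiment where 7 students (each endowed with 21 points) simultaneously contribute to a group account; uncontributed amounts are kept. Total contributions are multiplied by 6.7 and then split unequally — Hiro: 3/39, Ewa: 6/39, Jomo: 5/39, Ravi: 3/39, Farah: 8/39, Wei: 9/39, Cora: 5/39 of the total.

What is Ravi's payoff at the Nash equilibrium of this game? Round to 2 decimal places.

For player j, contributing a unit is worthwhile iff 6.7 × (j's share) ≥ 1, i.e. iff j's share is at least 0.1493.
Ewa, Farah and Wei are above the threshold, contributing 21 each; the remaining 4 contribute 0. Total contributed: 63.
Ravi keeps 21 and receives 6.7 × 63 × 3/39 = 32.47 from the group account, for a payoff of 53.47.

53.47 points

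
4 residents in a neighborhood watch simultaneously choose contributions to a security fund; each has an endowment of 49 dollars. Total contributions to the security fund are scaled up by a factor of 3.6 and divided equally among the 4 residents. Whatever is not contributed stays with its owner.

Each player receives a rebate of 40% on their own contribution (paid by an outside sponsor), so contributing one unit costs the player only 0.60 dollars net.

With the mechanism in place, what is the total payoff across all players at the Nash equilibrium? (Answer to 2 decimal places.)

784.00 dollars

Under the mechanism each unit contributed yields (3.6/4) / 0.60 = 1.5000 back to its contributor per unit of net cost, which exceeds 1, making full contribution the dominant choice for everyone.
So the Nash equilibrium is full contribution by all 4; the group earns 4 × (49 × 0.40 + 3.6 × 49) = 784.00.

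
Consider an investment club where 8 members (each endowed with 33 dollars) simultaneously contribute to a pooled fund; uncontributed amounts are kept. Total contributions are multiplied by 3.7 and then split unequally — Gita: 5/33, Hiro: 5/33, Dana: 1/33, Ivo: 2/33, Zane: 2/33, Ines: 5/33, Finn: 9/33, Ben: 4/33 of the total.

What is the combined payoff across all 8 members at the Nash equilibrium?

353.10 dollars

A player with share s gets back 3.7·s per unit contributed, so full contribution is dominant for anyone with s > 1/3.7 = 0.2703 and zero contribution is dominant for anyone below.
The only share above 0.2703 is Finn's 9/33, contributing 33; the remaining 7 contribute 0. Total contributed: 33.
The pooled fund pays out 3.7 × 33 = 122.10 in total (split across the unequal shares, but the aggregate is all that matters for the group sum).
The 7 free-riders keep 33 each, adding 231. Group total = 231 + 122.10 = 353.10.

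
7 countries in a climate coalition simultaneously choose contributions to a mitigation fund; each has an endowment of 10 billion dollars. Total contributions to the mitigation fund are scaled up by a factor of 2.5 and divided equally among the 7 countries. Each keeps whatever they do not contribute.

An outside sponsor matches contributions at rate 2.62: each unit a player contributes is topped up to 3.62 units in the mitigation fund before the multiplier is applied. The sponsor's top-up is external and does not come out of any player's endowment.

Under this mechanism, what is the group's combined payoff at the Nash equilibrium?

633.50 billion dollars

Under the mechanism each unit contributed yields 2.5 × 3.62 / 7 = 1.2929 back to its contributor per unit of net cost, which exceeds 1, making full contribution the dominant choice for everyone.
So the Nash equilibrium is full contribution by all 7; the group earns 2.5 × 3.62 × 70 = 633.50.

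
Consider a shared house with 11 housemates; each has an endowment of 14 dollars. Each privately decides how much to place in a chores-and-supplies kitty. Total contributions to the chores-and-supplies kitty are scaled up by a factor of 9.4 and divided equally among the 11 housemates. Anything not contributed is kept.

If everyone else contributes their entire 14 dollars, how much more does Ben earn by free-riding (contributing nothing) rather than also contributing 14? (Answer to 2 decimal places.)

Switching from a contribution of 14 to 0 lets Ben keep an extra 14 dollars, but lowers the chores-and-supplies kitty by 14, which costs Ben their own share of that drop: 9.4/11 × 14 = 11.96.
Net gain = 14 − 11.96 = 2.04. The private return per contributed unit (0.8545) is below 1, so free-riding is indeed the best response regardless of what the others do.

2.04 dollars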